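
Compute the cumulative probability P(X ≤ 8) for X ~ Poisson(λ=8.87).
0.472900

We have X ~ Poisson(λ=8.87).

The CDF gives us P(X ≤ k).

Using the CDF:
P(X ≤ 8) = 0.472900

This means there's approximately a 47.3% chance that X is at most 8.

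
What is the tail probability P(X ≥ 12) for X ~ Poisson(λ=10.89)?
0.407604

We have X ~ Poisson(λ=10.89).

For discrete distributions, P(X ≥ 12) = 1 - P(X ≤ 11).

P(X ≤ 11) = 0.592396
P(X ≥ 12) = 1 - 0.592396 = 0.407604

So there's approximately a 40.8% chance that X is at least 12.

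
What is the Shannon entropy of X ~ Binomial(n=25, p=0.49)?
2.3349 nats

We have X ~ Binomial(n=25, p=0.49).

The Shannon entropy measures the uncertainty or information content of the distribution.

For a Binomial distribution with n=25, p=0.49:
H(X) = 2.3349 nats

(In bits, this would be 3.3685 bits.)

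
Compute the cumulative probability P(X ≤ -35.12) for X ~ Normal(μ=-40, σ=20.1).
0.595914

We have X ~ Normal(μ=-40, σ=20.1).

The CDF gives us P(X ≤ k).

Using the CDF:
P(X ≤ -35.12) = 0.595914

This means there's approximately a 59.6% chance that X is at most -35.12.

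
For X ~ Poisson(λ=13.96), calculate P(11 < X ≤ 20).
0.689797

We have X ~ Poisson(λ=13.96).

To find P(11 < X ≤ 20), we use:
P(11 < X ≤ 20) = P(X ≤ 20) - P(X ≤ 11)
                 = F(20) - F(11)
                 = 0.953226 - 0.263429
                 = 0.689797

So there's approximately a 69.0% chance that X falls in this range.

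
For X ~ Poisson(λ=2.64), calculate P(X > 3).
0.272727

We have X ~ Poisson(λ=2.64).

P(X > 3) = 1 - P(X ≤ 3)
                = 1 - F(3)
                = 1 - 0.727273
                = 0.272727

So there's approximately a 27.3% chance that X exceeds 3.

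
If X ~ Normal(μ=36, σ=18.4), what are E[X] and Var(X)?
E[X] = 36.0000, Var(X) = 338.5600

We have X ~ Normal(μ=36, σ=18.4).

For a Normal distribution with μ=36, σ=18.4:

Expected value:
E[X] = 36.0000

Variance:
Var(X) = 338.5600

Standard deviation:
σ = √Var(X) = 18.4000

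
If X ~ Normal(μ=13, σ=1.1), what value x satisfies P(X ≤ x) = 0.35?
12.5761

We have X ~ Normal(μ=13, σ=1.1).

We want to find x such that P(X ≤ x) = 0.35.

This is the 35th percentile, which means 35% of values fall below this point.

Using the inverse CDF (quantile function):
x = F⁻¹(0.35) = 12.5761

Verification: P(X ≤ 12.5761) = 0.35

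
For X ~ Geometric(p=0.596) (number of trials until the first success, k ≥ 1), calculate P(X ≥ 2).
0.404000

We have X ~ Geometric(p=0.596) (number of trials until the first success, k ≥ 1).

For discrete distributions, P(X ≥ 2) = 1 - P(X ≤ 1).

P(X ≤ 1) = 0.596000
P(X ≥ 2) = 1 - 0.596000 = 0.404000

So there's approximately a 40.4% chance that X is at least 2.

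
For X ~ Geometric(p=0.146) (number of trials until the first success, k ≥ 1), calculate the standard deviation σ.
6.3296

We have X ~ Geometric(p=0.146) (number of trials until the first success, k ≥ 1).

For a Geometric distribution with p=0.146 (number of trials until the first success, k ≥ 1):
σ = √Var(X) = 6.3296

The standard deviation is the square root of the variance.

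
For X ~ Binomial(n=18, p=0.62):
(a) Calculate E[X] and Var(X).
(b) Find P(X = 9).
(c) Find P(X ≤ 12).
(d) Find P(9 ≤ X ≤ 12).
(a) E[X] = 11.1600, Var(X) = 4.2408
(b) P(X = 9) = 0.108741
(c) P(X ≤ 12) = 0.737908
(d) P(9 ≤ X ≤ 12) = 0.638224

We have X ~ Binomial(n=18, p=0.62).

(a) Moments:
E[X] = 11.1600
Var(X) = 4.2408
σ = √Var(X) = 2.0593

(b) Point probability using PMF:
P(X = 9) = 0.108741

(c) Cumulative probability using CDF:
P(X ≤ 12) = F(12) = 0.737908

(d) Range probability:
P(9 ≤ X ≤ 12) = P(X ≤ 12) - P(X ≤ 8)
                   = F(12) - F(8)
                   = 0.737908 - 0.099684
                   = 0.638224

This means approximately 63.8% of outcomes fall in the interval [9, 12].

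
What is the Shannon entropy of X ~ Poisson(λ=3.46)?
2.0090 nats

We have X ~ Poisson(λ=3.46).

The Shannon entropy measures the uncertainty or information content of the distribution.

For a Poisson distribution with λ=3.46:
H(X) = 2.0090 nats

(In bits, this would be 2.8983 bits.)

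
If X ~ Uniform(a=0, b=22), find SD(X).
6.3509

We have X ~ Uniform(a=0, b=22).

For a Uniform distribution with a=0, b=22:
σ = √Var(X) = 6.3509

The standard deviation is the square root of the variance.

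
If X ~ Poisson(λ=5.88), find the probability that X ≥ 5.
0.698560

We have X ~ Poisson(λ=5.88).

For discrete distributions, P(X ≥ 5) = 1 - P(X ≤ 4).

P(X ≤ 4) = 0.301440
P(X ≥ 5) = 1 - 0.301440 = 0.698560

So there's approximately a 69.9% chance that X is at least 5.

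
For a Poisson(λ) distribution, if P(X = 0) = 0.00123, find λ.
λ = 6.7007

For a Poisson(λ) distribution, the PMF at 0 is:
P(X = 0) = λ^0 e^(-λ) / 0! = e^(-λ)

Given P(X = 0) = 0.00123:
e^(-λ) = 0.00123
-λ = ln(0.00123)
λ = -ln(0.00123) = 6.7007

Verification: e^(-6.7007) = 0.00123 ✓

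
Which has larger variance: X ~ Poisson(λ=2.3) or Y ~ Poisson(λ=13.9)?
Y has larger variance (13.9000 > 2.3000)

Compute the variance for each distribution:

X ~ Poisson(λ=2.3):
Var(X) = 2.3000

Y ~ Poisson(λ=13.9):
Var(Y) = 13.9000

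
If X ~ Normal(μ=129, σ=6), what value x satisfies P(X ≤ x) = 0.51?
129.1504

We have X ~ Normal(μ=129, σ=6).

We want to find x such that P(X ≤ x) = 0.51.

This is the 51st percentile, which means 51% of values fall below this point.

Using the inverse CDF (quantile function):
x = F⁻¹(0.51) = 129.1504

Verification: P(X ≤ 129.1504) = 0.51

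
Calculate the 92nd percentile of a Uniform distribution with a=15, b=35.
33.4000

We have X ~ Uniform(a=15, b=35).

We want to find x such that P(X ≤ x) = 0.92.

This is the 92nd percentile, which means 92% of values fall below this point.

Using the inverse CDF (quantile function):
x = F⁻¹(0.92) = 33.4000

Verification: P(X ≤ 33.4000) = 0.92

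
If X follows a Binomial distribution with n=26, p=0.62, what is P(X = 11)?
0.020000

We have X ~ Binomial(n=26, p=0.62).

For a Binomial distribution, the PMF gives us the probability of each outcome.

Using the PMF formula:
P(X = 11) = 0.020000

Rounded to 4 decimal places: 0.0200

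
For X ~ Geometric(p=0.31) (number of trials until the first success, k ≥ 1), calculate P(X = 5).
0.070268

We have X ~ Geometric(p=0.31) (number of trials until the first success, k ≥ 1).

For a Geometric distribution, the PMF gives us the probability of each outcome.

Using the PMF formula:
P(X = 5) = 0.070268

Rounded to 4 decimal places: 0.0703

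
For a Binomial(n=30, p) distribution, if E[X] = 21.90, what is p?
p = 0.73

For a Binomial(n, p) distribution:
E[X] = n × p

Given n = 30 and E[X] = 21.90:
21.90 = 30 × p
p = 21.90 / 30 = 0.73

Verification: Binomial(30, 0.73) has E[X] = 21.90 ✓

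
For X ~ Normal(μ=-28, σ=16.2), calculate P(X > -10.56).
0.140842

We have X ~ Normal(μ=-28, σ=16.2).

P(X > -10.56) = 1 - P(X ≤ -10.56)
                = 1 - F(-10.56)
                = 1 - 0.859158
                = 0.140842

So there's approximately a 14.1% chance that X exceeds -10.56.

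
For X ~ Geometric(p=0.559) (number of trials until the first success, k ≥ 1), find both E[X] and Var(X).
E[X] = 1.7889, Var(X) = 1.4113

We have X ~ Geometric(p=0.559) (number of trials until the first success, k ≥ 1).

For a Geometric distribution with p=0.559 (number of trials until the first success, k ≥ 1):

Expected value:
E[X] = 1.7889

Variance:
Var(X) = 1.4113

Standard deviation:
σ = √Var(X) = 1.1880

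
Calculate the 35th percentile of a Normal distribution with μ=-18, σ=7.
-20.6972

We have X ~ Normal(μ=-18, σ=7).

We want to find x such that P(X ≤ x) = 0.35.

This is the 35th percentile, which means 35% of values fall below this point.

Using the inverse CDF (quantile function):
x = F⁻¹(0.35) = -20.6972

Verification: P(X ≤ -20.6972) = 0.35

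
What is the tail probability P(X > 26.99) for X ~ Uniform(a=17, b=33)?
0.375625

We have X ~ Uniform(a=17, b=33).

P(X > 26.99) = 1 - P(X ≤ 26.99)
                = 1 - F(26.99)
                = 1 - 0.624375
                = 0.375625

So there's approximately a 37.6% chance that X exceeds 26.99.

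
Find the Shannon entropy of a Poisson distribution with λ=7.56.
2.4184 nats

We have X ~ Poisson(λ=7.56).

The Shannon entropy measures the uncertainty or information content of the distribution.

For a Poisson distribution with λ=7.56:
H(X) = 2.4184 nats

(In bits, this would be 3.4891 bits.)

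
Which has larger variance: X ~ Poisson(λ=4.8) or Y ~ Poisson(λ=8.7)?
Y has larger variance (8.7000 > 4.8000)

Compute the variance for each distribution:

X ~ Poisson(λ=4.8):
Var(X) = 4.8000

Y ~ Poisson(λ=8.7):
Var(Y) = 8.7000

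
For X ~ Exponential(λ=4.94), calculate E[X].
0.2024

We have X ~ Exponential(λ=4.94).

For an Exponential distribution with λ=4.94:
E[X] = 0.2024

This is the expected (average) value of X.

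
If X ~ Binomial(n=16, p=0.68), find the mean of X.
10.8800

We have X ~ Binomial(n=16, p=0.68).

For a Binomial distribution with n=16, p=0.68:
E[X] = 10.8800

This is the expected (average) value of X.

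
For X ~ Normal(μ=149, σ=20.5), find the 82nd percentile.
167.7650

We have X ~ Normal(μ=149, σ=20.5).

We want to find x such that P(X ≤ x) = 0.82.

This is the 82nd percentile, which means 82% of values fall below this point.

Using the inverse CDF (quantile function):
x = F⁻¹(0.82) = 167.7650

Verification: P(X ≤ 167.7650) = 0.82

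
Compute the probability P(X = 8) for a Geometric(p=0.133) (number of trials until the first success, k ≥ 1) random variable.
0.048976

We have X ~ Geometric(p=0.133) (number of trials until the first success, k ≥ 1).

For a Geometric distribution, the PMF gives us the probability of each outcome.

Using the PMF formula:
P(X = 8) = 0.048976

Rounded to 4 decimal places: 0.0490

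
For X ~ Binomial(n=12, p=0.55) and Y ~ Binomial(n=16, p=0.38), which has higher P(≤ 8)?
Y has higher probability (P(Y ≤ 8) = 0.8924 > P(X ≤ 8) = 0.8655)

Compute P(≤ 8) for each distribution:

X ~ Binomial(n=12, p=0.55):
P(X ≤ 8) = 0.8655

Y ~ Binomial(n=16, p=0.38):
P(Y ≤ 8) = 0.8924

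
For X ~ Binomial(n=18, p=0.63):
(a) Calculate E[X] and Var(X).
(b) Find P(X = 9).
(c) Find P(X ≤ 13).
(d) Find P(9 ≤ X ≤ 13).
(a) E[X] = 11.3400, Var(X) = 4.1958
(b) P(X = 9) = 0.098786
(c) P(X ≤ 13) = 0.854890
(d) P(9 ≤ X ≤ 13) = 0.770150

We have X ~ Binomial(n=18, p=0.63).

(a) Moments:
E[X] = 11.3400
Var(X) = 4.1958
σ = √Var(X) = 2.0484

(b) Point probability using PMF:
P(X = 9) = 0.098786

(c) Cumulative probability using CDF:
P(X ≤ 13) = F(13) = 0.854890

(d) Range probability:
P(9 ≤ X ≤ 13) = P(X ≤ 13) - P(X ≤ 8)
                   = F(13) - F(8)
                   = 0.854890 - 0.084741
                   = 0.770150

This means approximately 77.0% of outcomes fall in the interval [9, 13].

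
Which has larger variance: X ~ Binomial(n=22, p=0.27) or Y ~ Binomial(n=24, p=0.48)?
Y has larger variance (5.9904 > 4.3362)

Compute the variance for each distribution:

X ~ Binomial(n=22, p=0.27):
Var(X) = 4.3362

Y ~ Binomial(n=24, p=0.48):
Var(Y) = 5.9904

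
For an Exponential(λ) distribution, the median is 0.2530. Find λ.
λ = 2.7397

For X ~ Exponential(λ), the CDF is F(x) = 1 - e^(-λx).
The median m satisfies F(m) = 0.5:
1 - e^(-λm) = 0.5
e^(-λm) = 0.5
λm = ln(2)
m = ln(2) / λ

Given m = 0.2530:
λ = ln(2) / 0.2530 = 0.693147 / 0.2530 = 2.7397

Verification: ln(2) / 2.7397 = 0.2530 ✓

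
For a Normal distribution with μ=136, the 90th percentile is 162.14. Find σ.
σ = 20.3972

For X ~ Normal(μ, σ), the p-th percentile satisfies x = μ + z_p × σ,
where z_p = Φ⁻¹(p) is the standard normal quantile.

Step 1: z_{0.9} = Φ⁻¹(0.9) = 1.2816

Step 2: Solve for σ:
162.14 = 136 + 1.2816 × σ
σ = (162.14 - 136) / 1.2816
σ = 26.14 / 1.2816
σ = 20.3972

Verification: μ + z × σ = 136 + 1.2816 × 20.3972 = 162.14 ✓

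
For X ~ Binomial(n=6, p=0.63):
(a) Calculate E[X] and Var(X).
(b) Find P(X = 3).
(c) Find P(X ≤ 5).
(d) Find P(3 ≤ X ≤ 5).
(a) E[X] = 3.7800, Var(X) = 1.3986
(b) P(X = 3) = 0.253313
(c) P(X ≤ 5) = 0.937476
(d) P(3 ≤ X ≤ 5) = 0.797121

We have X ~ Binomial(n=6, p=0.63).

(a) Moments:
E[X] = 3.7800
Var(X) = 1.3986
σ = √Var(X) = 1.1826

(b) Point probability using PMF:
P(X = 3) = 0.253313

(c) Cumulative probability using CDF:
P(X ≤ 5) = F(5) = 0.937476

(d) Range probability:
P(3 ≤ X ≤ 5) = P(X ≤ 5) - P(X ≤ 2)
                   = F(5) - F(2)
                   = 0.937476 - 0.140356
                   = 0.797121

This means approximately 79.7% of outcomes fall in the interval [3, 5].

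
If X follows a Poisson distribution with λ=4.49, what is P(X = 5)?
0.170635

We have X ~ Poisson(λ=4.49).

For a Poisson distribution, the PMF gives us the probability of each outcome.

Using the PMF formula:
P(X = 5) = 0.170635

Rounded to 4 decimal places: 0.1706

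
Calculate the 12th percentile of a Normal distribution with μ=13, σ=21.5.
-12.2622

We have X ~ Normal(μ=13, σ=21.5).

We want to find x such that P(X ≤ x) = 0.12.

This is the 12th percentile, which means 12% of values fall below this point.

Using the inverse CDF (quantile function):
x = F⁻¹(0.12) = -12.2622

Verification: P(X ≤ -12.2622) = 0.12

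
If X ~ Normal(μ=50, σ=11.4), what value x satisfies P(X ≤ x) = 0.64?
54.0864

We have X ~ Normal(μ=50, σ=11.4).

We want to find x such that P(X ≤ x) = 0.64.

This is the 64th percentile, which means 64% of values fall below this point.

Using the inverse CDF (quantile function):
x = F⁻¹(0.64) = 54.0864

Verification: P(X ≤ 54.0864) = 0.64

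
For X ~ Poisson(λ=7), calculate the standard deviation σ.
2.6458

We have X ~ Poisson(λ=7).

For a Poisson distribution with λ=7:
σ = √Var(X) = 2.6458

The standard deviation is the square root of the variance.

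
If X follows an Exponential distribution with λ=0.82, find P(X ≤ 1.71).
0.753945

We have X ~ Exponential(λ=0.82).

The CDF gives us P(X ≤ k).

Using the CDF:
P(X ≤ 1.71) = 0.753945

This means there's approximately a 75.4% chance that X is at most 1.71.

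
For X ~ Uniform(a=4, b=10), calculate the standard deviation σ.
1.7321

We have X ~ Uniform(a=4, b=10).

For a Uniform distribution with a=4, b=10:
σ = √Var(X) = 1.7321

The standard deviation is the square root of the variance.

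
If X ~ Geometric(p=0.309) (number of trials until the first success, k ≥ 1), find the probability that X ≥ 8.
0.075222

We have X ~ Geometric(p=0.309) (number of trials until the first success, k ≥ 1).

For discrete distributions, P(X ≥ 8) = 1 - P(X ≤ 7).

P(X ≤ 7) = 0.924778
P(X ≥ 8) = 1 - 0.924778 = 0.075222

So there's approximately a 7.5% chance that X is at least 8.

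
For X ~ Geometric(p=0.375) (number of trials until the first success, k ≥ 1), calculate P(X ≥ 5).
0.152588

We have X ~ Geometric(p=0.375) (number of trials until the first success, k ≥ 1).

For discrete distributions, P(X ≥ 5) = 1 - P(X ≤ 4).

P(X ≤ 4) = 0.847412
P(X ≥ 5) = 1 - 0.847412 = 0.152588

So there's approximately a 15.3% chance that X is at least 5.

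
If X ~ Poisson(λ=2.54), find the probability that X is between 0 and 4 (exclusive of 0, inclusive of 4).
0.806904

We have X ~ Poisson(λ=2.54).

To find P(0 < X ≤ 4), we use:
P(0 < X ≤ 4) = P(X ≤ 4) - P(X ≤ 0)
                 = F(4) - F(0)
                 = 0.885770 - 0.078866
                 = 0.806904

So there's approximately a 80.7% chance that X falls in this range.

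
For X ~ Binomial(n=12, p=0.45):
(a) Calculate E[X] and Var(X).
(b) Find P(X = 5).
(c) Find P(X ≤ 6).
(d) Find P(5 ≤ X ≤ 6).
(a) E[X] = 5.4000, Var(X) = 2.9700
(b) P(X = 5) = 0.222498
(c) P(X ≤ 6) = 0.739315
(d) P(5 ≤ X ≤ 6) = 0.434883

We have X ~ Binomial(n=12, p=0.45).

(a) Moments:
E[X] = 5.4000
Var(X) = 2.9700
σ = √Var(X) = 1.7234

(b) Point probability using PMF:
P(X = 5) = 0.222498

(c) Cumulative probability using CDF:
P(X ≤ 6) = F(6) = 0.739315

(d) Range probability:
P(5 ≤ X ≤ 6) = P(X ≤ 6) - P(X ≤ 4)
                   = F(6) - F(4)
                   = 0.739315 - 0.304432
                   = 0.434883

This means approximately 43.5% of outcomes fall in the interval [5, 6].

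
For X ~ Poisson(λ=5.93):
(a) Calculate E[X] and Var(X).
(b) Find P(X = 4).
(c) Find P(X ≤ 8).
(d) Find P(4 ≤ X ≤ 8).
(a) E[X] = 5.9300, Var(X) = 5.9300
(b) P(X = 4) = 0.136975
(c) P(X ≤ 8) = 0.854381
(d) P(4 ≤ X ≤ 8) = 0.696820

We have X ~ Poisson(λ=5.93).

(a) Moments:
E[X] = 5.9300
Var(X) = 5.9300
σ = √Var(X) = 2.4352

(b) Point probability using PMF:
P(X = 4) = 0.136975

(c) Cumulative probability using CDF:
P(X ≤ 8) = F(8) = 0.854381

(d) Range probability:
P(4 ≤ X ≤ 8) = P(X ≤ 8) - P(X ≤ 3)
                   = F(8) - F(3)
                   = 0.854381 - 0.157560
                   = 0.696820

This means approximately 69.7% of outcomes fall in the interval [4, 8].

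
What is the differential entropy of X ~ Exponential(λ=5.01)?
-0.6114 nats

We have X ~ Exponential(λ=5.01).

The differential entropy measures the uncertainty or information content of the distribution.

For an Exponential distribution with λ=5.01:
h(X) = -0.6114 nats

(In bits, this would be -0.8821 bits.)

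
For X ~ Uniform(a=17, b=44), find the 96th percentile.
42.9200

We have X ~ Uniform(a=17, b=44).

We want to find x such that P(X ≤ x) = 0.96.

This is the 96th percentile, which means 96% of values fall below this point.

Using the inverse CDF (quantile function):
x = F⁻¹(0.96) = 42.9200

Verification: P(X ≤ 42.9200) = 0.96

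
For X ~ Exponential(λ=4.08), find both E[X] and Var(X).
E[X] = 0.2451, Var(X) = 0.0601

We have X ~ Exponential(λ=4.08).

For an Exponential distribution with λ=4.08:

Expected value:
E[X] = 0.2451

Variance:
Var(X) = 0.0601

Standard deviation:
σ = √Var(X) = 0.2451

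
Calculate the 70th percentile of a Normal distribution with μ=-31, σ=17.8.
-21.6657

We have X ~ Normal(μ=-31, σ=17.8).

We want to find x such that P(X ≤ x) = 0.7.

This is the 70th percentile, which means 70% of values fall below this point.

Using the inverse CDF (quantile function):
x = F⁻¹(0.7) = -21.6657

Verification: P(X ≤ -21.6657) = 0.7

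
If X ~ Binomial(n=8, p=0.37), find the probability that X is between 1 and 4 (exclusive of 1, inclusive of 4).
0.727842

We have X ~ Binomial(n=8, p=0.37).

To find P(1 < X ≤ 4), we use:
P(1 < X ≤ 4) = P(X ≤ 4) - P(X ≤ 1)
                 = F(4) - F(1)
                 = 0.869251 - 0.141409
                 = 0.727842

So there's approximately a 72.8% chance that X falls in this range.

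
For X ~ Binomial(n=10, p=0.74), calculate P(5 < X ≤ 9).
0.860406

We have X ~ Binomial(n=10, p=0.74).

To find P(5 < X ≤ 9), we use:
P(5 < X ≤ 9) = P(X ≤ 9) - P(X ≤ 5)
                 = F(9) - F(5)
                 = 0.950760 - 0.090354
                 = 0.860406

So there's approximately a 86.0% chance that X falls in this range.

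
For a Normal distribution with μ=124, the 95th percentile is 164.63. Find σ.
σ = 24.7013

For X ~ Normal(μ, σ), the p-th percentile satisfies x = μ + z_p × σ,
where z_p = Φ⁻¹(p) is the standard normal quantile.

Step 1: z_{0.95} = Φ⁻¹(0.95) = 1.6449

Step 2: Solve for σ:
164.63 = 124 + 1.6449 × σ
σ = (164.63 - 124) / 1.6449
σ = 40.63 / 1.6449
σ = 24.7013

Verification: μ + z × σ = 124 + 1.6449 × 24.7013 = 164.63 ✓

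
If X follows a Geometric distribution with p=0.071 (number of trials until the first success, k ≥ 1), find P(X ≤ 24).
0.829244

We have X ~ Geometric(p=0.071) (number of trials until the first success, k ≥ 1).

The CDF gives us P(X ≤ k).

Using the CDF:
P(X ≤ 24) = 0.829244

This means there's approximately a 82.9% chance that X is at most 24.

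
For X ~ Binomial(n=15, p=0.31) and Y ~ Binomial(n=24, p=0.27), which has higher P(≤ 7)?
X has higher probability (P(X ≤ 7) = 0.9401 > P(Y ≤ 7) = 0.6899)

Compute P(≤ 7) for each distribution:

X ~ Binomial(n=15, p=0.31):
P(X ≤ 7) = 0.9401

Y ~ Binomial(n=24, p=0.27):
P(Y ≤ 7) = 0.6899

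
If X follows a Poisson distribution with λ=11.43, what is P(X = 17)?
0.029630

We have X ~ Poisson(λ=11.43).

For a Poisson distribution, the PMF gives us the probability of each outcome.

Using the PMF formula:
P(X = 17) = 0.029630

Rounded to 4 decimal places: 0.0296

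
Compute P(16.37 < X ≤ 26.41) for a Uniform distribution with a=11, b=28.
0.590588

We have X ~ Uniform(a=11, b=28).

To find P(16.37 < X ≤ 26.41), we use:
P(16.37 < X ≤ 26.41) = P(X ≤ 26.41) - P(X ≤ 16.37)
                 = F(26.41) - F(16.37)
                 = 0.906471 - 0.315882
                 = 0.590588

So there's approximately a 59.1% chance that X falls in this range.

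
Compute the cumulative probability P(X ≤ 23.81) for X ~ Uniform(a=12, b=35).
0.513478

We have X ~ Uniform(a=12, b=35).

The CDF gives us P(X ≤ k).

Using the CDF:
P(X ≤ 23.81) = 0.513478

This means there's approximately a 51.3% chance that X is at most 23.81.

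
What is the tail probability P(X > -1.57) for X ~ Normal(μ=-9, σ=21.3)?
0.363610

We have X ~ Normal(μ=-9, σ=21.3).

P(X > -1.57) = 1 - P(X ≤ -1.57)
                = 1 - F(-1.57)
                = 1 - 0.636390
                = 0.363610

So there's approximately a 36.4% chance that X exceeds -1.57.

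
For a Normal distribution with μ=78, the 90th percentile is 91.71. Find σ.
σ = 10.6980

For X ~ Normal(μ, σ), the p-th percentile satisfies x = μ + z_p × σ,
where z_p = Φ⁻¹(p) is the standard normal quantile.

Step 1: z_{0.9} = Φ⁻¹(0.9) = 1.2816

Step 2: Solve for σ:
91.71 = 78 + 1.2816 × σ
σ = (91.71 - 78) / 1.2816
σ = 13.71 / 1.2816
σ = 10.6980

Verification: μ + z × σ = 78 + 1.2816 × 10.6980 = 91.71 ✓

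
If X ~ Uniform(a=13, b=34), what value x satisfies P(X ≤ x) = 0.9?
31.9000

We have X ~ Uniform(a=13, b=34).

We want to find x such that P(X ≤ x) = 0.9.

This is the 90th percentile, which means 90% of values fall below this point.

Using the inverse CDF (quantile function):
x = F⁻¹(0.9) = 31.9000

Verification: P(X ≤ 31.9000) = 0.9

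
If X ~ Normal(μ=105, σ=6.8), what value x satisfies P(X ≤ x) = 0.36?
102.5625

We have X ~ Normal(μ=105, σ=6.8).

We want to find x such that P(X ≤ x) = 0.36.

This is the 36th percentile, which means 36% of values fall below this point.

Using the inverse CDF (quantile function):
x = F⁻¹(0.36) = 102.5625

Verification: P(X ≤ 102.5625) = 0.36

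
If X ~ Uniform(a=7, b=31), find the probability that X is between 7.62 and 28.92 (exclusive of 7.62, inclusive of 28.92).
0.887500

We have X ~ Uniform(a=7, b=31).

To find P(7.62 < X ≤ 28.92), we use:
P(7.62 < X ≤ 28.92) = P(X ≤ 28.92) - P(X ≤ 7.62)
                 = F(28.92) - F(7.62)
                 = 0.913333 - 0.025833
                 = 0.887500

So there's approximately a 88.8% chance that X falls in this range.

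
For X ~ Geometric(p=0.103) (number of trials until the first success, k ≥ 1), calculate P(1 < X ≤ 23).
0.814922

We have X ~ Geometric(p=0.103) (number of trials until the first success, k ≥ 1).

To find P(1 < X ≤ 23), we use:
P(1 < X ≤ 23) = P(X ≤ 23) - P(X ≤ 1)
                 = F(23) - F(1)
                 = 0.917922 - 0.103000
                 = 0.814922

So there's approximately a 81.5% chance that X falls in this range.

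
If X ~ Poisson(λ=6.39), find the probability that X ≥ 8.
0.311230

We have X ~ Poisson(λ=6.39).

For discrete distributions, P(X ≥ 8) = 1 - P(X ≤ 7).

P(X ≤ 7) = 0.688770
P(X ≥ 8) = 1 - 0.688770 = 0.311230

So there's approximately a 31.1% chance that X is at least 8.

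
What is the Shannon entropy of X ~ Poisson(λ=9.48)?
2.5342 nats

We have X ~ Poisson(λ=9.48).

The Shannon entropy measures the uncertainty or information content of the distribution.

For a Poisson distribution with λ=9.48:
H(X) = 2.5342 nats

(In bits, this would be 3.6561 bits.)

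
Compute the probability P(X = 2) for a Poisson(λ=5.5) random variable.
0.061812

We have X ~ Poisson(λ=5.5).

For a Poisson distribution, the PMF gives us the probability of each outcome.

Using the PMF formula:
P(X = 2) = 0.061812

Rounded to 4 decimal places: 0.0618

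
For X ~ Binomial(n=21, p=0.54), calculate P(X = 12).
0.166644

We have X ~ Binomial(n=21, p=0.54).

For a Binomial distribution, the PMF gives us the probability of each outcome.

Using the PMF formula:
P(X = 12) = 0.166644

Rounded to 4 decimal places: 0.1666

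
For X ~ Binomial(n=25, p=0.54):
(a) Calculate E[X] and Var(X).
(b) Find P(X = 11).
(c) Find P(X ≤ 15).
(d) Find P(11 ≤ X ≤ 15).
(a) E[X] = 13.5000, Var(X) = 6.2100
(b) P(X = 11) = 0.096388
(c) P(X ≤ 15) = 0.787994
(d) P(11 ≤ X ≤ 15) = 0.673531

We have X ~ Binomial(n=25, p=0.54).

(a) Moments:
E[X] = 13.5000
Var(X) = 6.2100
σ = √Var(X) = 2.4920

(b) Point probability using PMF:
P(X = 11) = 0.096388

(c) Cumulative probability using CDF:
P(X ≤ 15) = F(15) = 0.787994

(d) Range probability:
P(11 ≤ X ≤ 15) = P(X ≤ 15) - P(X ≤ 10)
                   = F(15) - F(10)
                   = 0.787994 - 0.114463
                   = 0.673531

This means approximately 67.4% of outcomes fall in the interval [11, 15].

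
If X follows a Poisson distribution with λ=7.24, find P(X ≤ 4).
0.152201

We have X ~ Poisson(λ=7.24).

The CDF gives us P(X ≤ k).

Using the CDF:
P(X ≤ 4) = 0.152201

This means there's approximately a 15.2% chance that X is at most 4.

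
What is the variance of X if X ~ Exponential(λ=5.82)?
0.0295

We have X ~ Exponential(λ=5.82).

For an Exponential distribution with λ=5.82:
Var(X) = 0.0295

The variance measures the spread of the distribution around the mean.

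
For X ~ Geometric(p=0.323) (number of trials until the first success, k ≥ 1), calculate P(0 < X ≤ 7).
0.934819

We have X ~ Geometric(p=0.323) (number of trials until the first success, k ≥ 1).

To find P(0 < X ≤ 7), we use:
P(0 < X ≤ 7) = P(X ≤ 7) - P(X ≤ 0)
                 = F(7) - F(0)
                 = 0.934819 - 0.000000
                 = 0.934819

So there's approximately a 93.5% chance that X falls in this range.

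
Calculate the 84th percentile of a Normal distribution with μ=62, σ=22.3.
84.1764

We have X ~ Normal(μ=62, σ=22.3).

We want to find x such that P(X ≤ x) = 0.84.

This is the 84th percentile, which means 84% of values fall below this point.

Using the inverse CDF (quantile function):
x = F⁻¹(0.84) = 84.1764

Verification: P(X ≤ 84.1764) = 0.84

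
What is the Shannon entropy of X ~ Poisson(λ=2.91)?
1.9148 nats

We have X ~ Poisson(λ=2.91).

The Shannon entropy measures the uncertainty or information content of the distribution.

For a Poisson distribution with λ=2.91:
H(X) = 1.9148 nats

(In bits, this would be 2.7624 bits.)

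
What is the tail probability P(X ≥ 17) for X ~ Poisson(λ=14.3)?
0.270582

We have X ~ Poisson(λ=14.3).

For discrete distributions, P(X ≥ 17) = 1 - P(X ≤ 16).

P(X ≤ 16) = 0.729418
P(X ≥ 17) = 1 - 0.729418 = 0.270582

So there's approximately a 27.1% chance that X is at least 17.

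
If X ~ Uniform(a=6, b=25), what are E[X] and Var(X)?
E[X] = 15.5000, Var(X) = 30.0833

We have X ~ Uniform(a=6, b=25).

For a Uniform distribution with a=6, b=25:

Expected value:
E[X] = 15.5000

Variance:
Var(X) = 30.0833

Standard deviation:
σ = √Var(X) = 5.4848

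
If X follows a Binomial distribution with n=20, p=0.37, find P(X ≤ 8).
0.699511

We have X ~ Binomial(n=20, p=0.37).

The CDF gives us P(X ≤ k).

Using the CDF:
P(X ≤ 8) = 0.699511

This means there's approximately a 70.0% chance that X is at most 8.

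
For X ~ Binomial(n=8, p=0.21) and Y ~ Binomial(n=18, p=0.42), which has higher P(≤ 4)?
X has higher probability (P(X ≤ 4) = 0.9871 > P(Y ≤ 4) = 0.0687)

Compute P(≤ 4) for each distribution:

X ~ Binomial(n=8, p=0.21):
P(X ≤ 4) = 0.9871

Y ~ Binomial(n=18, p=0.42):
P(Y ≤ 4) = 0.0687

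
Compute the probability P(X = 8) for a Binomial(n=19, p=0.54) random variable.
0.106636

We have X ~ Binomial(n=19, p=0.54).

For a Binomial distribution, the PMF gives us the probability of each outcome.

Using the PMF formula:
P(X = 8) = 0.106636

Rounded to 4 decimal places: 0.1066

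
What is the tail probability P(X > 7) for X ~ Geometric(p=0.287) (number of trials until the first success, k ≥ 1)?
0.093676

We have X ~ Geometric(p=0.287) (number of trials until the first success, k ≥ 1).

P(X > 7) = 1 - P(X ≤ 7)
                = 1 - F(7)
                = 1 - 0.906324
                = 0.093676

So there's approximately a 9.4% chance that X exceeds 7.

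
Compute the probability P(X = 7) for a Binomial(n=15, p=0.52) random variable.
0.186424

We have X ~ Binomial(n=15, p=0.52).

For a Binomial distribution, the PMF gives us the probability of each outcome.

Using the PMF formula:
P(X = 7) = 0.186424

Rounded to 4 decimal places: 0.1864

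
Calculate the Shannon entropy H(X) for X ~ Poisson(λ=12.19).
2.6621 nats

We have X ~ Poisson(λ=12.19).

The Shannon entropy measures the uncertainty or information content of the distribution.

For a Poisson distribution with λ=12.19:
H(X) = 2.6621 nats

(In bits, this would be 3.8406 bits.)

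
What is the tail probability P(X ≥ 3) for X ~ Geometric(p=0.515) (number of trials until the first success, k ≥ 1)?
0.235225

We have X ~ Geometric(p=0.515) (number of trials until the first success, k ≥ 1).

For discrete distributions, P(X ≥ 3) = 1 - P(X ≤ 2).

P(X ≤ 2) = 0.764775
P(X ≥ 3) = 1 - 0.764775 = 0.235225

So there's approximately a 23.5% chance that X is at least 3.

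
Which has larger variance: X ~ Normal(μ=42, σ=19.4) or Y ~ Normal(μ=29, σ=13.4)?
X has larger variance (376.3600 > 179.5600)

Compute the variance for each distribution:

X ~ Normal(μ=42, σ=19.4):
Var(X) = 376.3600

Y ~ Normal(μ=29, σ=13.4):
Var(Y) = 179.5600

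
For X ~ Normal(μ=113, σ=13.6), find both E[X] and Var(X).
E[X] = 113.0000, Var(X) = 184.9600

We have X ~ Normal(μ=113, σ=13.6).

For a Normal distribution with μ=113, σ=13.6:

Expected value:
E[X] = 113.0000

Variance:
Var(X) = 184.9600

Standard deviation:
σ = √Var(X) = 13.6000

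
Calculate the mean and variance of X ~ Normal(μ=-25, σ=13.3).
E[X] = -25.0000, Var(X) = 176.8900

We have X ~ Normal(μ=-25, σ=13.3).

For a Normal distribution with μ=-25, σ=13.3:

Expected value:
E[X] = -25.0000

Variance:
Var(X) = 176.8900

Standard deviation:
σ = √Var(X) = 13.3000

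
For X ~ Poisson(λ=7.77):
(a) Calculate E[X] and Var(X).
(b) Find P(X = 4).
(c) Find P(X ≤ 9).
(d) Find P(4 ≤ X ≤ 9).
(a) E[X] = 7.7700, Var(X) = 7.7700
(b) P(X = 4) = 0.064122
(c) P(X ≤ 9) = 0.744721
(d) P(4 ≤ X ≤ 9) = 0.695263

We have X ~ Poisson(λ=7.77).

(a) Moments:
E[X] = 7.7700
Var(X) = 7.7700
σ = √Var(X) = 2.7875

(b) Point probability using PMF:
P(X = 4) = 0.064122

(c) Cumulative probability using CDF:
P(X ≤ 9) = F(9) = 0.744721

(d) Range probability:
P(4 ≤ X ≤ 9) = P(X ≤ 9) - P(X ≤ 3)
                   = F(9) - F(3)
                   = 0.744721 - 0.049458
                   = 0.695263

This means approximately 69.5% of outcomes fall in the interval [4, 9].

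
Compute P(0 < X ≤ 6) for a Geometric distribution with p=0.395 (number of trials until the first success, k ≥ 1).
0.950962

We have X ~ Geometric(p=0.395) (number of trials until the first success, k ≥ 1).

To find P(0 < X ≤ 6), we use:
P(0 < X ≤ 6) = P(X ≤ 6) - P(X ≤ 0)
                 = F(6) - F(0)
                 = 0.950962 - 0.000000
                 = 0.950962

So there's approximately a 95.1% chance that X falls in this range.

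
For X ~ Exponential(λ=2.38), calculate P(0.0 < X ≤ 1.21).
0.943854

We have X ~ Exponential(λ=2.38).

To find P(0.0 < X ≤ 1.21), we use:
P(0.0 < X ≤ 1.21) = P(X ≤ 1.21) - P(X ≤ 0.0)
                 = F(1.21) - F(0.0)
                 = 0.943854 - 0.000000
                 = 0.943854

So there's approximately a 94.4% chance that X falls in this range.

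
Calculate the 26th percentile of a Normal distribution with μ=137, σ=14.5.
127.6715

We have X ~ Normal(μ=137, σ=14.5).

We want to find x such that P(X ≤ x) = 0.26.

This is the 26th percentile, which means 26% of values fall below this point.

Using the inverse CDF (quantile function):
x = F⁻¹(0.26) = 127.6715

Verification: P(X ≤ 127.6715) = 0.26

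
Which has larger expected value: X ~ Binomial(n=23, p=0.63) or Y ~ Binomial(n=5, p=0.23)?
X has larger mean (14.4900 > 1.1500)

Compute the expected value for each distribution:

X ~ Binomial(n=23, p=0.63):
E[X] = 14.4900

Y ~ Binomial(n=5, p=0.23):
E[Y] = 1.1500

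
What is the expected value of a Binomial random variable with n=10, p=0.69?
6.9000

We have X ~ Binomial(n=10, p=0.69).

For a Binomial distribution with n=10, p=0.69:
E[X] = 6.9000

This is the expected (average) value of X.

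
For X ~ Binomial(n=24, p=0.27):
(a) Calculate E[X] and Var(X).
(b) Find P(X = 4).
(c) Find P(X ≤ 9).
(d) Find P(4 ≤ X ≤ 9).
(a) E[X] = 6.4800, Var(X) = 4.7304
(b) P(X = 4) = 0.104299
(c) P(X ≤ 9) = 0.913843
(d) P(4 ≤ X ≤ 9) = 0.835146

We have X ~ Binomial(n=24, p=0.27).

(a) Moments:
E[X] = 6.4800
Var(X) = 4.7304
σ = √Var(X) = 2.1749

(b) Point probability using PMF:
P(X = 4) = 0.104299

(c) Cumulative probability using CDF:
P(X ≤ 9) = F(9) = 0.913843

(d) Range probability:
P(4 ≤ X ≤ 9) = P(X ≤ 9) - P(X ≤ 3)
                   = F(9) - F(3)
                   = 0.913843 - 0.078697
                   = 0.835146

This means approximately 83.5% of outcomes fall in the interval [4, 9].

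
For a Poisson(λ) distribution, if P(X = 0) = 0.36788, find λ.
λ = 1.0000

For a Poisson(λ) distribution, the PMF at 0 is:
P(X = 0) = λ^0 e^(-λ) / 0! = e^(-λ)

Given P(X = 0) = 0.36788:
e^(-λ) = 0.36788
-λ = ln(0.36788)
λ = -ln(0.36788) = 1.0000

Verification: e^(-1.0000) = 0.36788 ✓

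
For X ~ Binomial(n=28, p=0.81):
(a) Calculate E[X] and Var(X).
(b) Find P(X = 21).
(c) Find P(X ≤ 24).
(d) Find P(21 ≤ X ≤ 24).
(a) E[X] = 22.6800, Var(X) = 4.3092
(b) P(X = 21) = 0.126715
(c) P(X ≤ 24) = 0.806501
(d) P(21 ≤ X ≤ 24) = 0.659531

We have X ~ Binomial(n=28, p=0.81).

(a) Moments:
E[X] = 22.6800
Var(X) = 4.3092
σ = √Var(X) = 2.0759

(b) Point probability using PMF:
P(X = 21) = 0.126715

(c) Cumulative probability using CDF:
P(X ≤ 24) = F(24) = 0.806501

(d) Range probability:
P(21 ≤ X ≤ 24) = P(X ≤ 24) - P(X ≤ 20)
                   = F(24) - F(20)
                   = 0.806501 - 0.146970
                   = 0.659531

This means approximately 66.0% of outcomes fall in the interval [21, 24].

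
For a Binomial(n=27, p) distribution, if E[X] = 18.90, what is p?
p = 0.7

For a Binomial(n, p) distribution:
E[X] = n × p

Given n = 27 and E[X] = 18.90:
18.90 = 27 × p
p = 18.90 / 27 = 0.7

Verification: Binomial(27, 0.7) has E[X] = 18.90 ✓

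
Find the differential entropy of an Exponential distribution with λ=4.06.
-0.4012 nats

We have X ~ Exponential(λ=4.06).

The differential entropy measures the uncertainty or information content of the distribution.

For an Exponential distribution with λ=4.06:
h(X) = -0.4012 nats

(In bits, this would be -0.5788 bits.)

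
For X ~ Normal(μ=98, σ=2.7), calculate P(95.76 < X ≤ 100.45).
0.614530

We have X ~ Normal(μ=98, σ=2.7).

To find P(95.76 < X ≤ 100.45), we use:
P(95.76 < X ≤ 100.45) = P(X ≤ 100.45) - P(X ≤ 95.76)
                 = F(100.45) - F(95.76)
                 = 0.817904 - 0.203374
                 = 0.614530

So there's approximately a 61.5% chance that X falls in this range.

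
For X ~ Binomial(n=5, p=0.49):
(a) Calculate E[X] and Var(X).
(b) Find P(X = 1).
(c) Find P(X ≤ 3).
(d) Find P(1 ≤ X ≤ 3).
(a) E[X] = 2.4500, Var(X) = 1.2495
(b) P(X = 1) = 0.165747
(c) P(X ≤ 3) = 0.824750
(d) P(1 ≤ X ≤ 3) = 0.790248

We have X ~ Binomial(n=5, p=0.49).

(a) Moments:
E[X] = 2.4500
Var(X) = 1.2495
σ = √Var(X) = 1.1178

(b) Point probability using PMF:
P(X = 1) = 0.165747

(c) Cumulative probability using CDF:
P(X ≤ 3) = F(3) = 0.824750

(d) Range probability:
P(1 ≤ X ≤ 3) = P(X ≤ 3) - P(X ≤ 0)
                   = F(3) - F(0)
                   = 0.824750 - 0.034503
                   = 0.790248

This means approximately 79.0% of outcomes fall in the interval [1, 3].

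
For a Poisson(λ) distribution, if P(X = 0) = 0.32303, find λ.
λ = 1.1300

For a Poisson(λ) distribution, the PMF at 0 is:
P(X = 0) = λ^0 e^(-λ) / 0! = e^(-λ)

Given P(X = 0) = 0.32303:
e^(-λ) = 0.32303
-λ = ln(0.32303)
λ = -ln(0.32303) = 1.1300

Verification: e^(-1.1300) = 0.32303 ✓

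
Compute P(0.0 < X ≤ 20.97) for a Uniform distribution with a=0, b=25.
0.838800

We have X ~ Uniform(a=0, b=25).

To find P(0.0 < X ≤ 20.97), we use:
P(0.0 < X ≤ 20.97) = P(X ≤ 20.97) - P(X ≤ 0.0)
                 = F(20.97) - F(0.0)
                 = 0.838800 - 0.000000
                 = 0.838800

So there's approximately a 83.9% chance that X falls in this range.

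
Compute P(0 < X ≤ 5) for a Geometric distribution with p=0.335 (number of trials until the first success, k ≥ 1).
0.869951

We have X ~ Geometric(p=0.335) (number of trials until the first success, k ≥ 1).

To find P(0 < X ≤ 5), we use:
P(0 < X ≤ 5) = P(X ≤ 5) - P(X ≤ 0)
                 = F(5) - F(0)
                 = 0.869951 - 0.000000
                 = 0.869951

So there's approximately a 87.0% chance that X falls in this range.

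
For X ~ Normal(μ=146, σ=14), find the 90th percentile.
163.9417

We have X ~ Normal(μ=146, σ=14).

We want to find x such that P(X ≤ x) = 0.9.

This is the 90th percentile, which means 90% of values fall below this point.

Using the inverse CDF (quantile function):
x = F⁻¹(0.9) = 163.9417

Verification: P(X ≤ 163.9417) = 0.9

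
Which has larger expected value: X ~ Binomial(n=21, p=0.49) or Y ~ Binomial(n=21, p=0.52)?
Y has larger mean (10.9200 > 10.2900)

Compute the expected value for each distribution:

X ~ Binomial(n=21, p=0.49):
E[X] = 10.2900

Y ~ Binomial(n=21, p=0.52):
E[Y] = 10.9200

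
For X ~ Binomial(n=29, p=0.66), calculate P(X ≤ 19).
0.547673

We have X ~ Binomial(n=29, p=0.66).

The CDF gives us P(X ≤ k).

Using the CDF:
P(X ≤ 19) = 0.547673

This means there's approximately a 54.8% chance that X is at most 19.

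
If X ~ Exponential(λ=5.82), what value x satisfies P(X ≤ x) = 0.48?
0.1124

We have X ~ Exponential(λ=5.82).

We want to find x such that P(X ≤ x) = 0.48.

This is the 48th percentile, which means 48% of values fall below this point.

Using the inverse CDF (quantile function):
x = F⁻¹(0.48) = 0.1124

Verification: P(X ≤ 0.1124) = 0.48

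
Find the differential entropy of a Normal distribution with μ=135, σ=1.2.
1.6013 nats

We have X ~ Normal(μ=135, σ=1.2).

The differential entropy measures the uncertainty or information content of the distribution.

For a Normal distribution with μ=135, σ=1.2:
h(X) = 1.6013 nats

(In bits, this would be 2.3101 bits.)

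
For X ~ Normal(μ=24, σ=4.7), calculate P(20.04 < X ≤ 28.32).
0.621252

We have X ~ Normal(μ=24, σ=4.7).

To find P(20.04 < X ≤ 28.32), we use:
P(20.04 < X ≤ 28.32) = P(X ≤ 28.32) - P(X ≤ 20.04)
                 = F(28.32) - F(20.04)
                 = 0.820991 - 0.199739
                 = 0.621252

So there's approximately a 62.1% chance that X falls in this range.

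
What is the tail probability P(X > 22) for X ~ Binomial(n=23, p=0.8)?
0.005903

We have X ~ Binomial(n=23, p=0.8).

P(X > 22) = 1 - P(X ≤ 22)
                = 1 - F(22)
                = 1 - 0.994097
                = 0.005903

So there's approximately a 0.6% chance that X exceeds 22.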